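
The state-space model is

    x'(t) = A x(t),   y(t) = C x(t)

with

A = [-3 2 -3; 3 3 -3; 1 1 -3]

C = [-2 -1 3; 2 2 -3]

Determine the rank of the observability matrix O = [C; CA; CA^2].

CA = [[6, -4, 0], [-3, 7, -3]]
CA^2 = [[-30, 0, -6], [27, 12, -3]]
Observability matrix O = [C; CA; CA^2] = [[-2, -1, 3], [2, 2, -3], [6, -4, 0], [-3, 7, -3], [-30, 0, -6], [27, 12, -3]]
Take the 3×3 submatrix of O formed by rows 1, 2, 3: [[-2, -1, 3], [2, 2, -3], [6, -4, 0]]. Its determinant is (-2)·(2·0 - (-3)·(-4)) - (-1)·(2·0 - (-3)·6) + 3·(2·(-4) - 2·6) = (-2)·(-12) - (-1)·18 + 3·(-20) = -18 ≠ 0.
So rank(O) ≥ 3; since O has 3 columns, rank(O) = 3.
rank(O) = 3 = n, so the pair (A, C) is completely observable.

3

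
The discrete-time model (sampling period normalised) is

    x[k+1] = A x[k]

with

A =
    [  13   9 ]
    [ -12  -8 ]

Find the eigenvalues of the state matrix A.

det(zI - A) = z^2 - (tr A)z + det A, with tr A = 13 + (-8) = 5 and det A = 13·(-8) - 9·(-12) = -104 - (-108) = 4.
So p(z) = det(zI - A) = z^2 - 5z + 4.
Factor z^2 - 5z + 4: two numbers with sum 5 and product 4 are 4 and 1, so z^2 - 5z + 4 = (z - 4)(z - 1).
Hence p(z) = (z - 4) (z - 1), with roots 1, 4.

1, 4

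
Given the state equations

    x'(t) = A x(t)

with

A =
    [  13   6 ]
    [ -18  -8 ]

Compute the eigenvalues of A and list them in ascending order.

1, 4

det(sI - A) = s^2 - (tr A)s + det A, with tr A = 13 + (-8) = 5 and det A = 13·(-8) - 6·(-18) = -104 - (-108) = 4.
So p(s) = det(sI - A) = s^2 - 5s + 4.
Factor s^2 - 5s + 4: two numbers with sum 5 and product 4 are 4 and 1, so s^2 - 5s + 4 = (s - 4)(s - 1).
Hence p(s) = (s - 4) (s - 1), with roots 1, 4.
At least one eigenvalue has non-negative real part, so the system is not asymptotically stable.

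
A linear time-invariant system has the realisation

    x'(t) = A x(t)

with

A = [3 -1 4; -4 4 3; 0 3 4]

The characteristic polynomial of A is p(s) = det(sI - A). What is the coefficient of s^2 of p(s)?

Expand det(sI - A) for the 3×3 matrix.
p(s) = s^3 - 11s^2 + 27s + 43.
(Check: constant term = det(-A) = (-1)^3 det A = 43; coefficient of s^2 = -tr A = -11.)
The coefficient of s^2 is -11.

-11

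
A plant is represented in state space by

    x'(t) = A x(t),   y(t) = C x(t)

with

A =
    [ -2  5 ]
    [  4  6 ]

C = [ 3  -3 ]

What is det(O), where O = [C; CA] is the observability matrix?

CA = [[-18, -3]]
Observability matrix O = [C; CA] = [[3, -3], [-18, -3]]
det(O) = 3·(-3) - (-3)·(-18) = -9 - 54 = -63
Since det(O) ≠ 0, rank(O) = 2 and the system is completely observable.

-63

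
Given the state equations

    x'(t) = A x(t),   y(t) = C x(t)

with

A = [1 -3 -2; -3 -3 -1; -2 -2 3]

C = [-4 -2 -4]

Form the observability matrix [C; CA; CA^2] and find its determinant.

2448

CA = [[10, 26, -2]]
CA^2 = [[-64, -104, -52]]
Observability matrix O = [C; CA; CA^2] = [[-4, -2, -4], [10, 26, -2], [-64, -104, -52]]
Expanding along the first row, det(O) = (-4)·(26·(-52) - (-2)·(-104)) - (-2)·(10·(-52) - (-2)·(-64)) + (-4)·(10·(-104) - 26·(-64)) = (-4)·(-1560) - (-2)·(-648) + (-4)·624 = 2448
Since det(O) ≠ 0, rank(O) = 3 and the system is completely observable.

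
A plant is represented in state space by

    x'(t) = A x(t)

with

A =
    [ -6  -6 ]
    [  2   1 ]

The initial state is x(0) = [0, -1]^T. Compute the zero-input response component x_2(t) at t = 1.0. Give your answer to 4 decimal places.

-0.3920

det(sI - A) = s^2 - (tr A)s + det A, with tr A = (-6) + 1 = -5 and det A = (-6)·1 - (-6)·2 = -6 - (-12) = 6.
So p(s) = det(sI - A) = s^2 + 5s + 6.
Factor s^2 + 5s + 6: two numbers with sum -5 and product 6 are -2 and -3, so s^2 + 5s + 6 = (s + 2)(s + 3).
Hence p(s) = (s + 2) (s + 3), with roots -3, -2.
The eigenvalues -3, -2 are distinct and real, so A is diagonalisable and x(t) = e^{At} x(0) = V diag(e^{λ_i t}) V^{-1} x(0), where the columns of V are the eigenvectors.
λ = -3: A - (-3)I = [[-3, -6], [2, 4]]. Row 1 gives (-3)·v1 + (-6)·v2 = 0, so take v_1 = [2, -1]^T.
λ = -2: A - (-2)I = [[-4, -6], [2, 3]]. Row 1 gives (-4)·v1 + (-6)·v2 = 0, so take v_2 = [-3, 2]^T.
V = [v_1 v_2] = [[2, -3], [-1, 2]] has det V = 1, so V^{-1} = adj(V)/det V = [[2, 3], [1, 2]].
Modal coordinates z(0) = V^{-1} x(0): 2·0 + 3·(-1) = -3; 1·0 + 2·(-1) = -2; so z(0) = [-3, -2]^T.
x_2(t) = Σ_i (v_i)_2 · z_i(0) · e^{λ_i t} (row 2 of V times the modal terms).
x_2(1.0) = (-1)·(-3)·e^{-3·1.0} + 2·(-2)·e^{-2·1.0} = 3·0.049787 + (-4)·0.135335 = -0.3920.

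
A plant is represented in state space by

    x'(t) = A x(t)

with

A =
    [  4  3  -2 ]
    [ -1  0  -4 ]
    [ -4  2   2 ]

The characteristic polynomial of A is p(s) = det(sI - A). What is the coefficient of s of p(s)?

11

Expand det(sI - A) for the 3×3 matrix.
p(s) = s^3 - 6s^2 + 11s - 90.
(Check: constant term = det(-A) = (-1)^3 det A = -90; coefficient of s^2 = -tr A = -6.)
The coefficient of s is 11.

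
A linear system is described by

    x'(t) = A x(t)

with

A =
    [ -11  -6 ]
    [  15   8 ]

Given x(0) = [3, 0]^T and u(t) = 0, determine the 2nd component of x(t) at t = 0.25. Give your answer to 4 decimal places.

det(sI - A) = s^2 - (tr A)s + det A, with tr A = (-11) + 8 = -3 and det A = (-11)·8 - (-6)·15 = -88 - (-90) = 2.
So p(s) = det(sI - A) = s^2 + 3s + 2.
Factor s^2 + 3s + 2: two numbers with sum -3 and product 2 are -1 and -2, so s^2 + 3s + 2 = (s + 1)(s + 2).
Hence p(s) = (s + 1) (s + 2), with roots -2, -1.
The eigenvalues -2, -1 are distinct and real, so A is diagonalisable and x(t) = e^{At} x(0) = V diag(e^{λ_i t}) V^{-1} x(0), where the columns of V are the eigenvectors.
λ = -2: A - (-2)I = [[-9, -6], [15, 10]]. Row 1 gives (-9)·v1 + (-6)·v2 = 0, so take v_1 = [2, -3]^T.
λ = -1: A - (-1)I = [[-10, -6], [15, 9]]. Row 1 gives (-10)·v1 + (-6)·v2 = 0, so take v_2 = [-3, 5]^T.
V = [v_1 v_2] = [[2, -3], [-3, 5]] has det V = 1, so V^{-1} = adj(V)/det V = [[5, 3], [3, 2]].
Modal coordinates z(0) = V^{-1} x(0): 5·3 + 3·0 = 15; 3·3 + 2·0 = 9; so z(0) = [15, 9]^T.
x_2(t) = Σ_i (v_i)_2 · z_i(0) · e^{λ_i t} (row 2 of V times the modal terms).
x_2(0.25) = (-3)·15·e^{-2·0.25} + 5·9·e^{-1·0.25} = (-45)·0.60653066 + 45·0.77880078 = 7.7522.

7.7522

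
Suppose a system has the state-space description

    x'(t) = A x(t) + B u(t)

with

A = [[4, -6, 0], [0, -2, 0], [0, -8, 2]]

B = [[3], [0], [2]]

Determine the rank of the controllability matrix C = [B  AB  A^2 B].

AB = [[12], [0], [4]]
A^2B = [[48], [0], [8]]
Controllability matrix C = [B  AB  A^2B] = [[3, 12, 48], [0, 0, 0], [2, 4, 8]]
Row 2 of C is identically zero, so rank(C) ≤ 2.
The 2×2 minor from rows 1, 3, columns 1, 2 is 3·4 - 12·2 = 12 - 24 = -12 ≠ 0, so rank(C) = 2.
rank(C) = 2 < n = 3, so the pair (A, B) is not completely controllable.

2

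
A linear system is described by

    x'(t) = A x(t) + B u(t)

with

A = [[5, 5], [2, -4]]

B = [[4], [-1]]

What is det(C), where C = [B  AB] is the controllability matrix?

AB = [[15], [12]]
Controllability matrix C = [B  AB] = [[4, 15], [-1, 12]]
det(C) = 4·12 - 15·(-1) = 48 - (-15) = 63
Since det(C) ≠ 0, rank(C) = 2 and the system is completely controllable.

63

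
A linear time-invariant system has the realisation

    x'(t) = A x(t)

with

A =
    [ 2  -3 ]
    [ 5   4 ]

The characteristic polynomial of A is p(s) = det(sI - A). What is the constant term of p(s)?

For a 2×2 matrix, det(sI - A) = s^2 - (tr A)s + det A.
tr A = 6, det A = 23.
So p(s) = s^2 - 6s + 23.
The constant term is 23.

23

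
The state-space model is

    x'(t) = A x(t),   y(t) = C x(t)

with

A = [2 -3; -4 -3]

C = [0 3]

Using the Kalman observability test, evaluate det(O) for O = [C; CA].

CA = [[-12, -9]]
Observability matrix O = [C; CA] = [[0, 3], [-12, -9]]
det(O) = 0·(-9) - 3·(-12) = 0 - (-36) = 36
Since det(O) ≠ 0, rank(O) = 2 and the system is completely observable.

36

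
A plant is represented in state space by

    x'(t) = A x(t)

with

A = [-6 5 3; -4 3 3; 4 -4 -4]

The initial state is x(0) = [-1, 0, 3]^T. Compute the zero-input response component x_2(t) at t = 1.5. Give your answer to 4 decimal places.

det(sI - A) = s^3 - (tr A)s^2 + (M11 + M22 + M33)s - det A, where Mii is the 2×2 principal minor of A obtained by deleting row i and column i.
tr A = (-6) + 3 + (-4) = -7; M11 = 3·(-4) - 3·(-4) = -12 - (-12) = 0; M22 = (-6)·(-4) - 3·4 = 24 - 12 = 12; M33 = (-6)·3 - 5·(-4) = -18 - (-20) = 2; sum of minors = 14.
det A = (-6)·(3·(-4) - 3·(-4)) - 5·((-4)·(-4) - 3·4) + 3·((-4)·(-4) - 3·4) = (-6)·0 - 5·4 + 3·4 = -8.
So p(s) = det(sI - A) = s^3 + 7s^2 + 14s + 8.
Rational-root test: any integer root divides 8. Testing small divisors, s = -1 works: p(-1) = -1 + 7 + (-14) + 8 = 0, so (s + 1) is a factor.
Dividing, p(s) = (s + 1)(s^2 + 6s + 8).
Factor s^2 + 6s + 8: two numbers with sum -6 and product 8 are -2 and -4, so s^2 + 6s + 8 = (s + 2)(s + 4).
Hence p(s) = (s + 1) (s + 2) (s + 4), with roots -4, -2, -1.
The eigenvalues -4, -2, -1 are distinct and real, so A is diagonalisable and x(t) = e^{At} x(0) = V diag(e^{λ_i t}) V^{-1} x(0), where the columns of V are the eigenvectors.
λ = -4: A - (-4)I = [[-2, 5, 3], [-4, 7, 3], [4, -4, 0]]. v must be orthogonal to every row; (row 1) × (row 2) = [-6, -6, 6], so take v_1 = [-1, -1, 1]^T.
λ = -2: A - (-2)I = [[-4, 5, 3], [-4, 5, 3], [4, -4, -2]]. v must be orthogonal to every row; (row 1) × (row 3) = [2, 4, -4], so take v_2 = [1, 2, -2]^T.
λ = -1: A - (-1)I = [[-5, 5, 3], [-4, 4, 3], [4, -4, -3]]. v must be orthogonal to every row; (row 1) × (row 2) = [3, 3, 0], so take v_3 = [1, 1, 0]^T.
V = [v_1 v_2 v_3] = [[-1, 1, 1], [-1, 2, 1], [1, -2, 0]] has det V = -1, so V^{-1} = adj(V)/det V = [[-2, 2, 1], [-1, 1, 0], [0, 1, 1]].
Modal coordinates z(0) = V^{-1} x(0): (-2)·(-1) + 2·0 + 1·3 = 5; (-1)·(-1) + 1·0 + 0·3 = 1; 0·(-1) + 1·0 + 1·3 = 3; so z(0) = [5, 1, 3]^T.
x_2(t) = Σ_i (v_i)_2 · z_i(0) · e^{λ_i t} (row 2 of V times the modal terms).
x_2(1.5) = (-1)·5·e^{-4·1.5} + 2·1·e^{-2·1.5} + 1·3·e^{-1·1.5} = (-5)·0.002479 + 2·0.049787 + 3·0.223130 = 0.7566.

0.7566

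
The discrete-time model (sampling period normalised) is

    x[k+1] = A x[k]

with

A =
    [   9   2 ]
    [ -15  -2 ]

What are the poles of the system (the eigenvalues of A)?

det(zI - A) = z^2 - (tr A)z + det A, with tr A = 9 + (-2) = 7 and det A = 9·(-2) - 2·(-15) = -18 - (-30) = 12.
So p(z) = det(zI - A) = z^2 - 7z + 12.
Factor z^2 - 7z + 12: two numbers with sum 7 and product 12 are 4 and 3, so z^2 - 7z + 12 = (z - 4)(z - 3).
Hence p(z) = (z - 4) (z - 3), with roots 3, 4.

3, 4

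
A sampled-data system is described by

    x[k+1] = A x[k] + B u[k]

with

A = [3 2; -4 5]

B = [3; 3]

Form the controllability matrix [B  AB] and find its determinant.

-36

AB = [[15], [3]]
Controllability matrix C = [B  AB] = [[3, 15], [3, 3]]
det(C) = 3·3 - 15·3 = 9 - 45 = -36
Since det(C) ≠ 0, rank(C) = 2 and the system is completely controllable.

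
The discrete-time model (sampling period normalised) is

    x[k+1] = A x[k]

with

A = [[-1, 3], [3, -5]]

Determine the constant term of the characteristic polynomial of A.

-4

For a 2×2 matrix, det(zI - A) = z^2 - (tr A)z + det A.
tr A = -6, det A = -4.
So p(z) = z^2 + 6z - 4.
The constant term is -4.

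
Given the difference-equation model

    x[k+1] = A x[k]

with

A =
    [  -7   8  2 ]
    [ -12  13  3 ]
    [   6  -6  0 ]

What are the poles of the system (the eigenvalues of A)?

det(zI - A) = z^3 - (tr A)z^2 + (M11 + M22 + M33)z - det A, where Mii is the 2×2 principal minor of A obtained by deleting row i and column i.
tr A = (-7) + 13 + 0 = 6; M11 = 13·0 - 3·(-6) = 0 - (-18) = 18; M22 = (-7)·0 - 2·6 = 0 - 12 = -12; M33 = (-7)·13 - 8·(-12) = -91 - (-96) = 5; sum of minors = 11.
det A = (-7)·(13·0 - 3·(-6)) - 8·((-12)·0 - 3·6) + 2·((-12)·(-6) - 13·6) = (-7)·18 - 8·(-18) + 2·(-6) = 6.
So p(z) = det(zI - A) = z^3 - 6z^2 + 11z - 6.
Rational-root test: any integer root divides -6. Testing small divisors, z = 1 works: p(1) = 1 + (-6) + 11 + (-6) = 0, so (z - 1) is a factor.
Dividing, p(z) = (z - 1)(z^2 - 5z + 6).
Factor z^2 - 5z + 6: two numbers with sum 5 and product 6 are 3 and 2, so z^2 - 5z + 6 = (z - 3)(z - 2).
Hence p(z) = (z - 3) (z - 2) (z - 1), with roots 1, 2, 3.

1, 2, 3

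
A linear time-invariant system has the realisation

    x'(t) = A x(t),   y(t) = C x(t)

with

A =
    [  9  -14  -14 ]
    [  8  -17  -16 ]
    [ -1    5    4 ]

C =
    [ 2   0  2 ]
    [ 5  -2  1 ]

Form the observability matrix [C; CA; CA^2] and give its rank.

2

CA = [[16, -18, -20], [28, -31, -34]]
CA^2 = [[20, -18, -16], [38, -35, -32]]
Observability matrix O = [C; CA; CA^2] = [[2, 0, 2], [5, -2, 1], [16, -18, -20], [28, -31, -34], [20, -18, -16], [38, -35, -32]]
The columns c1, c2, c3 of O are linearly dependent: -c1 - 2·c2 + c3 = 0 (check each entry), so rank(O) ≤ 2.
The 2×2 minor from rows 1, 2, columns 1, 2 is 2·(-2) - 0·5 = -4 - 0 = -4 ≠ 0, so rank(O) = 2.
rank(O) = 2 < n = 3, so the pair (A, C) is not completely observable.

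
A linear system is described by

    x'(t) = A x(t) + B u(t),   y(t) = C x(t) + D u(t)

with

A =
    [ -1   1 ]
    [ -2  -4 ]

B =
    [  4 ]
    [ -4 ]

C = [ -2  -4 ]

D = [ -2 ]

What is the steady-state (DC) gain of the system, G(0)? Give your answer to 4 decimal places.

2.0000

G(0) = C(-A)^{-1}B + D = -C A^{-1} B + D.
det A = 6, so A^{-1} = (1/6)·adj(A) = [[-2/3, -1/6], [1/3, -1/6]]
A^{-1} B = [-2, 2]^T
C A^{-1} B = -4
G(0) = D - C A^{-1} B = -2 - (-4) = 2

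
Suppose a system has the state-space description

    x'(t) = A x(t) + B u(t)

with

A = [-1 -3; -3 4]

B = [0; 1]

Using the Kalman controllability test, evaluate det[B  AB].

AB = [[-3], [4]]
Controllability matrix C = [B  AB] = [[0, -3], [1, 4]]
det(C) = 0·4 - (-3)·1 = 0 - (-3) = 3
Since det(C) ≠ 0, rank(C) = 2 and the system is completely controllable.

3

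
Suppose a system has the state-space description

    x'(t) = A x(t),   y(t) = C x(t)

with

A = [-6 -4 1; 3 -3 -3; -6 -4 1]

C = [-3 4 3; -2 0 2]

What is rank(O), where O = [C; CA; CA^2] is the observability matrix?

2

CA = [[12, -12, -12], [0, 0, 0]]
CA^2 = [[-36, 36, 36], [0, 0, 0]]
Observability matrix O = [C; CA; CA^2] = [[-3, 4, 3], [-2, 0, 2], [12, -12, -12], [0, 0, 0], [-36, 36, 36], [0, 0, 0]]
The columns c1, c2, c3 of O are linearly dependent: c1 + c3 = 0 (check each entry), so rank(O) ≤ 2.
The 2×2 minor from rows 1, 2, columns 1, 2 is (-3)·0 - 4·(-2) = 0 - (-8) = 8 ≠ 0, so rank(O) = 2.
rank(O) = 2 < n = 3, so the pair (A, C) is not completely observable.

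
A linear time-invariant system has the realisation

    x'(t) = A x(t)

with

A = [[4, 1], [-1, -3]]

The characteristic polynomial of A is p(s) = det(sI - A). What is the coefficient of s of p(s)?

-1

For a 2×2 matrix, det(sI - A) = s^2 - (tr A)s + det A.
tr A = 1, det A = -11.
So p(s) = s^2 - s - 11.
The coefficient of s is -1.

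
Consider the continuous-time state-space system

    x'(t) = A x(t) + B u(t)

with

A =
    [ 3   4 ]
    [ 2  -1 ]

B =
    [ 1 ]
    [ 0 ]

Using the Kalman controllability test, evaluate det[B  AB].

2

AB = [[3], [2]]
Controllability matrix C = [B  AB] = [[1, 3], [0, 2]]
det(C) = 1·2 - 3·0 = 2 - 0 = 2
Since det(C) ≠ 0, rank(C) = 2 and the system is completely controllable.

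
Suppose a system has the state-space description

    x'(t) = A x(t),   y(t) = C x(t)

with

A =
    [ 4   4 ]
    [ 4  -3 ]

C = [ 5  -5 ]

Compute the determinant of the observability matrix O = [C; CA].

175

CA = [[0, 35]]
Observability matrix O = [C; CA] = [[5, -5], [0, 35]]
det(O) = 5·35 - (-5)·0 = 175 - 0 = 175
Since det(O) ≠ 0, rank(O) = 2 and the system is completely observable.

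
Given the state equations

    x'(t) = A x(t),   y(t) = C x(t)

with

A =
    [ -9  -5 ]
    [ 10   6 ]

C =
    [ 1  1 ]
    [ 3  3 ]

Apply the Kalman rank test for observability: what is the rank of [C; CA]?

1

CA = [[1, 1], [3, 3]]
Observability matrix O = [C; CA] = [[1, 1], [3, 3], [1, 1], [3, 3]]
Every row of O is a scalar multiple of row 1 = [1, 1] (multipliers 1, 3, 1, 3), so the rows span a one-dimensional space.
O ≠ 0, hence rank(O) = 1.
rank(O) = 1 < n = 2, so the pair (A, C) is not completely observable.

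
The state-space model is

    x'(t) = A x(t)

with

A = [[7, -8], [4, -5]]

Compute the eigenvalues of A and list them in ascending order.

-1, 3

det(sI - A) = s^2 - (tr A)s + det A, with tr A = 7 + (-5) = 2 and det A = 7·(-5) - (-8)·4 = -35 - (-32) = -3.
So p(s) = det(sI - A) = s^2 - 2s - 3.
Factor s^2 - 2s - 3: two numbers with sum 2 and product -3 are 3 and -1, so s^2 - 2s - 3 = (s - 3)(s + 1).
Hence p(s) = (s - 3) (s + 1), with roots -1, 3.
At least one eigenvalue has non-negative real part, so the system is not asymptotically stable.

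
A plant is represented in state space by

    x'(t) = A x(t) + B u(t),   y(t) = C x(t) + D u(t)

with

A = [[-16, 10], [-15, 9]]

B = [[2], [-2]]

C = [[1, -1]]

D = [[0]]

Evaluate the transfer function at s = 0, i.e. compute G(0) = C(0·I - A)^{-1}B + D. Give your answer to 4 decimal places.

4.0000

G(0) = C(-A)^{-1}B + D = -C A^{-1} B + D.
det A = 6, so A^{-1} = (1/6)·adj(A) = [[3/2, -5/3], [5/2, -8/3]]
A^{-1} B = [19/3, 31/3]^T
C A^{-1} B = -4
G(0) = D - C A^{-1} B = 0 - (-4) = 4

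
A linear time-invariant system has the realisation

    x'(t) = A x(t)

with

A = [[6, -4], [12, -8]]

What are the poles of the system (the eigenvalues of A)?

det(sI - A) = s^2 - (tr A)s + det A, with tr A = 6 + (-8) = -2 and det A = 6·(-8) - (-4)·12 = -48 - (-48) = 0.
So p(s) = det(sI - A) = s^2 + 2s.
Factor s^2 + 2s: two numbers with sum -2 and product 0 are 0 and -2, so s^2 + 2s = s(s + 2).
Hence p(s) = s (s + 2), with roots -2, 0.
At least one eigenvalue has non-negative real part, so the system is not asymptotically stable.

-2, 0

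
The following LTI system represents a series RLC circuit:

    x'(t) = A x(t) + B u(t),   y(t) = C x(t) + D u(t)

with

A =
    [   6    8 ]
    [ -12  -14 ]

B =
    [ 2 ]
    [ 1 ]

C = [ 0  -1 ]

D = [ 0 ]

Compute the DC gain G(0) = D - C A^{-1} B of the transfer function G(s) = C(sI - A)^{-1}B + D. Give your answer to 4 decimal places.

2.5000

G(0) = C(-A)^{-1}B + D = -C A^{-1} B + D.
det A = 12, so A^{-1} = (1/12)·adj(A) = [[-7/6, -2/3], [1, 1/2]]
A^{-1} B = [-3, 5/2]^T
C A^{-1} B = -5/2
G(0) = D - C A^{-1} B = 0 - (-5/2) = 5/2 ≈ 2.5000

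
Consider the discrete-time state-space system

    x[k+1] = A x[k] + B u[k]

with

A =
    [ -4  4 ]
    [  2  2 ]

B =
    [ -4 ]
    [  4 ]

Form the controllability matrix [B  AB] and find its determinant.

AB = [[32], [0]]
Controllability matrix C = [B  AB] = [[-4, 32], [4, 0]]
det(C) = (-4)·0 - 32·4 = 0 - 128 = -128
Since det(C) ≠ 0, rank(C) = 2 and the system is completely controllable.

-128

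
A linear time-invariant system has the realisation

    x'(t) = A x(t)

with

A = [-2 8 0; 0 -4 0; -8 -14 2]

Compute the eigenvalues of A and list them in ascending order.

det(sI - A) = s^3 - (tr A)s^2 + (M11 + M22 + M33)s - det A, where Mii is the 2×2 principal minor of A obtained by deleting row i and column i.
tr A = (-2) + (-4) + 2 = -4; M11 = (-4)·2 - 0·(-14) = -8 - 0 = -8; M22 = (-2)·2 - 0·(-8) = -4 - 0 = -4; M33 = (-2)·(-4) - 8·0 = 8 - 0 = 8; sum of minors = -4.
det A = (-2)·((-4)·2 - 0·(-14)) - 8·(0·2 - 0·(-8)) + 0·(0·(-14) - (-4)·(-8)) = (-2)·(-8) - 8·0 + 0·(-32) = 16.
So p(s) = det(sI - A) = s^3 + 4s^2 - 4s - 16.
Rational-root test: any integer root divides -16. Testing small divisors, s = -2 works: p(-2) = -8 + 16 + 8 + (-16) = 0, so (s + 2) is a factor.
Dividing, p(s) = (s + 2)(s^2 + 2s - 8).
Factor s^2 + 2s - 8: two numbers with sum -2 and product -8 are 2 and -4, so s^2 + 2s - 8 = (s - 2)(s + 4).
Hence p(s) = (s - 2) (s + 2) (s + 4), with roots -4, -2, 2.
At least one eigenvalue has non-negative real part, so the system is not asymptotically stable.

-4, -2, 2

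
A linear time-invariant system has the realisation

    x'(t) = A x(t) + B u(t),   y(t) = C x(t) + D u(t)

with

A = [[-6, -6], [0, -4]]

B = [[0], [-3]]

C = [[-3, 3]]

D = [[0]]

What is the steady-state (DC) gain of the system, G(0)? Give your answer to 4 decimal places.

G(0) = C(-A)^{-1}B + D = -C A^{-1} B + D.
det A = 24, so A^{-1} = (1/24)·adj(A) = [[-1/6, 1/4], [0, -1/4]]
A^{-1} B = [-3/4, 3/4]^T
C A^{-1} B = 9/2
G(0) = D - C A^{-1} B = 0 - (9/2) = -9/2 ≈ -4.5000

-4.5000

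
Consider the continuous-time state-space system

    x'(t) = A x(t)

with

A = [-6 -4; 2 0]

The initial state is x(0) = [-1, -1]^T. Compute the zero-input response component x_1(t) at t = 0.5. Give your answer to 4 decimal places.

0.5623

det(sI - A) = s^2 - (tr A)s + det A, with tr A = (-6) + 0 = -6 and det A = (-6)·0 - (-4)·2 = 0 - (-8) = 8.
So p(s) = det(sI - A) = s^2 + 6s + 8.
Factor s^2 + 6s + 8: two numbers with sum -6 and product 8 are -2 and -4, so s^2 + 6s + 8 = (s + 2)(s + 4).
Hence p(s) = (s + 2) (s + 4), with roots -4, -2.
The eigenvalues -4, -2 are distinct and real, so A is diagonalisable and x(t) = e^{At} x(0) = V diag(e^{λ_i t}) V^{-1} x(0), where the columns of V are the eigenvectors.
λ = -4: A - (-4)I = [[-2, -4], [2, 4]]. Row 1 gives (-2)·v1 + (-4)·v2 = 0, so take v_1 = [-2, 1]^T.
λ = -2: A - (-2)I = [[-4, -4], [2, 2]]. Row 1 gives (-4)·v1 + (-4)·v2 = 0, so take v_2 = [-1, 1]^T.
V = [v_1 v_2] = [[-2, -1], [1, 1]] has det V = -1, so V^{-1} = adj(V)/det V = [[-1, -1], [1, 2]].
Modal coordinates z(0) = V^{-1} x(0): (-1)·(-1) + (-1)·(-1) = 2; 1·(-1) + 2·(-1) = -3; so z(0) = [2, -3]^T.
x_1(t) = Σ_i (v_i)_1 · z_i(0) · e^{λ_i t} (row 1 of V times the modal terms).
x_1(0.5) = (-2)·2·e^{-4·0.5} + (-1)·(-3)·e^{-2·0.5} = (-4)·0.135335 + 3·0.367879 = 0.5623.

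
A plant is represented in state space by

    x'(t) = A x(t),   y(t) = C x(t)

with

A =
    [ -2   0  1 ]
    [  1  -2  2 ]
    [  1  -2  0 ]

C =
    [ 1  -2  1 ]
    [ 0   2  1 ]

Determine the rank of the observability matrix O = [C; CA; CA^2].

CA = [[-3, 2, -3], [3, -6, 4]]
CA^2 = [[5, 2, 1], [-8, 4, -9]]
Observability matrix O = [C; CA; CA^2] = [[1, -2, 1], [0, 2, 1], [-3, 2, -3], [3, -6, 4], [5, 2, 1], [-8, 4, -9]]
Take the 3×3 submatrix of O formed by rows 1, 2, 3: [[1, -2, 1], [0, 2, 1], [-3, 2, -3]]. Its determinant is 1·(2·(-3) - 1·2) - (-2)·(0·(-3) - 1·(-3)) + 1·(0·2 - 2·(-3)) = 1·(-8) - (-2)·3 + 1·6 = 4 ≠ 0.
So rank(O) ≥ 3; since O has 3 columns, rank(O) = 3.
rank(O) = 3 = n, so the pair (A, C) is completely observable.

3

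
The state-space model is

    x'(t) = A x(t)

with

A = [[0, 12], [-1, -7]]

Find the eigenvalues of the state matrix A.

-4, -3

det(sI - A) = s^2 - (tr A)s + det A, with tr A = 0 + (-7) = -7 and det A = 0·(-7) - 12·(-1) = 0 - (-12) = 12.
So p(s) = det(sI - A) = s^2 + 7s + 12.
Factor s^2 + 7s + 12: two numbers with sum -7 and product 12 are -3 and -4, so s^2 + 7s + 12 = (s + 3)(s + 4).
Hence p(s) = (s + 3) (s + 4), with roots -4, -3.
All eigenvalues have negative real part, so the system is asymptotically stable.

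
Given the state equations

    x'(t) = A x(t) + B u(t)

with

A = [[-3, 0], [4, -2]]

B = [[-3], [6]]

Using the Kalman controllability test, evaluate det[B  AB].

18

AB = [[9], [-24]]
Controllability matrix C = [B  AB] = [[-3, 9], [6, -24]]
det(C) = (-3)·(-24) - 9·6 = 72 - 54 = 18
Since det(C) ≠ 0, rank(C) = 2 and the system is completely controllable.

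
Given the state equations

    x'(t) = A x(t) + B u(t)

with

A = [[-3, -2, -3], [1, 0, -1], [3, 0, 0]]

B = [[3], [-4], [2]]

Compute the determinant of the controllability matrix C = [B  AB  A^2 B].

1485

AB = [[-7], [1], [9]]
A^2B = [[-8], [-16], [-21]]
Controllability matrix C = [B  AB  A^2B] = [[3, -7, -8], [-4, 1, -16], [2, 9, -21]]
Expanding along the first row, det(C) = 3·(1·(-21) - (-16)·9) - (-7)·((-4)·(-21) - (-16)·2) + (-8)·((-4)·9 - 1·2) = 3·123 - (-7)·116 + (-8)·(-38) = 1485
Since det(C) ≠ 0, rank(C) = 3 and the system is completely controllable.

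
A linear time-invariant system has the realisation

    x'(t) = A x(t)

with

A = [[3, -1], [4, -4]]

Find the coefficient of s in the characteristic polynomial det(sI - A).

1

For a 2×2 matrix, det(sI - A) = s^2 - (tr A)s + det A.
tr A = -1, det A = -8.
So p(s) = s^2 + s - 8.
The coefficient of s is 1.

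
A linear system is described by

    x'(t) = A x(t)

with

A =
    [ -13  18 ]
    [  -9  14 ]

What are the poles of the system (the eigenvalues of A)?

-4, 5

det(sI - A) = s^2 - (tr A)s + det A, with tr A = (-13) + 14 = 1 and det A = (-13)·14 - 18·(-9) = -182 - (-162) = -20.
So p(s) = det(sI - A) = s^2 - s - 20.
Factor s^2 - s - 20: two numbers with sum 1 and product -20 are 5 and -4, so s^2 - s - 20 = (s - 5)(s + 4).
Hence p(s) = (s - 5) (s + 4), with roots -4, 5.
At least one eigenvalue has non-negative real part, so the system is not asymptotically stable.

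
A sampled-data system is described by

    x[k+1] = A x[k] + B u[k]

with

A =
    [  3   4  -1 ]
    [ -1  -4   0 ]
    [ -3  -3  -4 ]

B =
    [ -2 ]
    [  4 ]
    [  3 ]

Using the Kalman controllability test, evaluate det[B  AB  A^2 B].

AB = [[7], [-14], [-18]]
A^2B = [[-17], [49], [93]]
Controllability matrix C = [B  AB  A^2B] = [[-2, 7, -17], [4, -14, 49], [3, -18, 93]]
Expanding along the first row, det(C) = (-2)·((-14)·93 - 49·(-18)) - 7·(4·93 - 49·3) + (-17)·(4·(-18) - (-14)·3) = (-2)·(-420) - 7·225 + (-17)·(-30) = -225
Since det(C) ≠ 0, rank(C) = 3 and the system is completely controllable.

-225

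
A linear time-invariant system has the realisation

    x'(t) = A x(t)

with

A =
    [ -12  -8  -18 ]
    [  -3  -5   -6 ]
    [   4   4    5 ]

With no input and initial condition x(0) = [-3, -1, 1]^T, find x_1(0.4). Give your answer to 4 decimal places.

det(sI - A) = s^3 - (tr A)s^2 + (M11 + M22 + M33)s - det A, where Mii is the 2×2 principal minor of A obtained by deleting row i and column i.
tr A = (-12) + (-5) + 5 = -12; M11 = (-5)·5 - (-6)·4 = -25 - (-24) = -1; M22 = (-12)·5 - (-18)·4 = -60 - (-72) = 12; M33 = (-12)·(-5) - (-8)·(-3) = 60 - 24 = 36; sum of minors = 47.
det A = (-12)·((-5)·5 - (-6)·4) - (-8)·((-3)·5 - (-6)·4) + (-18)·((-3)·4 - (-5)·4) = (-12)·(-1) - (-8)·9 + (-18)·8 = -60.
So p(s) = det(sI - A) = s^3 + 12s^2 + 47s + 60.
Rational-root test: any integer root divides 60. Testing small divisors, s = -3 works: p(-3) = -27 + 108 + (-141) + 60 = 0, so (s + 3) is a factor.
Dividing, p(s) = (s + 3)(s^2 + 9s + 20).
Factor s^2 + 9s + 20: two numbers with sum -9 and product 20 are -4 and -5, so s^2 + 9s + 20 = (s + 4)(s + 5).
Hence p(s) = (s + 3) (s + 4) (s + 5), with roots -5, -4, -3.
The eigenvalues -5, -4, -3 are distinct and real, so A is diagonalisable and x(t) = e^{At} x(0) = V diag(e^{λ_i t}) V^{-1} x(0), where the columns of V are the eigenvectors.
λ = -5: A - (-5)I = [[-7, -8, -18], [-3, 0, -6], [4, 4, 10]]. v must be orthogonal to every row; (row 1) × (row 2) = [48, 12, -24], so take v_1 = [4, 1, -2]^T.
λ = -4: A - (-4)I = [[-8, -8, -18], [-3, -1, -6], [4, 4, 9]]. v must be orthogonal to every row; (row 1) × (row 2) = [30, 6, -16], so take v_2 = [15, 3, -8]^T.
λ = -3: A - (-3)I = [[-9, -8, -18], [-3, -2, -6], [4, 4, 8]]. v must be orthogonal to every row; (row 1) × (row 2) = [12, 0, -6], so take v_3 = [2, 0, -1]^T.
V = [v_1 v_2 v_3] = [[4, 15, 2], [1, 3, 0], [-2, -8, -1]] has det V = -1, so V^{-1} = adj(V)/det V = [[3, 1, 6], [-1, 0, -2], [2, -2, 3]].
Modal coordinates z(0) = V^{-1} x(0): 3·(-3) + 1·(-1) + 6·1 = -4; (-1)·(-3) + 0·(-1) + (-2)·1 = 1; 2·(-3) + (-2)·(-1) + 3·1 = -1; so z(0) = [-4, 1, -1]^T.
x_1(t) = Σ_i (v_i)_1 · z_i(0) · e^{λ_i t} (row 1 of V times the modal terms).
x_1(0.4) = 4·(-4)·e^{-5·0.4} + 15·1·e^{-4·0.4} + 2·(-1)·e^{-3·0.4} = (-16)·0.135335 + 15·0.201897 + (-2)·0.301194 = 0.2607.

0.2607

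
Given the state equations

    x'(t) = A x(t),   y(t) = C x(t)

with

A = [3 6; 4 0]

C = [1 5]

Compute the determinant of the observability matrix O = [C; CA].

CA = [[23, 6]]
Observability matrix O = [C; CA] = [[1, 5], [23, 6]]
det(O) = 1·6 - 5·23 = 6 - 115 = -109
Since det(O) ≠ 0, rank(O) = 2 and the system is completely observable.

-109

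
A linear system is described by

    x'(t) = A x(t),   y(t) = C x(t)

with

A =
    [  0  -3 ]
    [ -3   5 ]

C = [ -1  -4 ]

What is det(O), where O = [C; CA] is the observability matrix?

65

CA = [[12, -17]]
Observability matrix O = [C; CA] = [[-1, -4], [12, -17]]
det(O) = (-1)·(-17) - (-4)·12 = 17 - (-48) = 65
Since det(O) ≠ 0, rank(O) = 2 and the system is completely observable.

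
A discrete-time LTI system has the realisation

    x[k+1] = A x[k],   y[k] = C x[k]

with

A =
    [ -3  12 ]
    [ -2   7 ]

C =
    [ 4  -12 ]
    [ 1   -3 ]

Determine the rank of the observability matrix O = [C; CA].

1

CA = [[12, -36], [3, -9]]
Observability matrix O = [C; CA] = [[4, -12], [1, -3], [12, -36], [3, -9]]
Every row of O is a scalar multiple of row 1 = [4, -12] (multipliers 1, 1/4, 3, 3/4), so the rows span a one-dimensional space.
O ≠ 0, hence rank(O) = 1.
rank(O) = 1 < n = 2, so the pair (A, C) is not completely observable.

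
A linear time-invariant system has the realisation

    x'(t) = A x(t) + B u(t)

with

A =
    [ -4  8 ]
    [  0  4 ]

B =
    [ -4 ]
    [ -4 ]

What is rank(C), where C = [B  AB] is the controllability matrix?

1

AB = [[-16], [-16]]
Controllability matrix C = [B  AB] = [[-4, -16], [-4, -16]]
Every column of C is a scalar multiple of column 1 = [-4, -4] (multipliers 1, 4), so the columns span a one-dimensional space.
C ≠ 0, hence rank(C) = 1.
rank(C) = 1 < n = 2, so the pair (A, B) is not completely controllable.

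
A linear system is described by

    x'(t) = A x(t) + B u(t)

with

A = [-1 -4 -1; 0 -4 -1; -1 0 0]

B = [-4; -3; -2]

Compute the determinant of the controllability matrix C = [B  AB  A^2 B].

-12

AB = [[18], [14], [4]]
A^2B = [[-78], [-60], [-18]]
Controllability matrix C = [B  AB  A^2B] = [[-4, 18, -78], [-3, 14, -60], [-2, 4, -18]]
Expanding along the first row, det(C) = (-4)·(14·(-18) - (-60)·4) - 18·((-3)·(-18) - (-60)·(-2)) + (-78)·((-3)·4 - 14·(-2)) = (-4)·(-12) - 18·(-66) + (-78)·16 = -12
Since det(C) ≠ 0, rank(C) = 3 and the system is completely controllable.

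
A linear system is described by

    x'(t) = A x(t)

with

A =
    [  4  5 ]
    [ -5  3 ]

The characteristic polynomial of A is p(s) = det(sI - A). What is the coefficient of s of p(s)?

For a 2×2 matrix, det(sI - A) = s^2 - (tr A)s + det A.
tr A = 7, det A = 37.
So p(s) = s^2 - 7s + 37.
The coefficient of s is -7.

-7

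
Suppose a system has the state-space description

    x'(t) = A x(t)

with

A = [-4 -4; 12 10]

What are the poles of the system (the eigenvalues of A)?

det(sI - A) = s^2 - (tr A)s + det A, with tr A = (-4) + 10 = 6 and det A = (-4)·10 - (-4)·12 = -40 - (-48) = 8.
So p(s) = det(sI - A) = s^2 - 6s + 8.
Factor s^2 - 6s + 8: two numbers with sum 6 and product 8 are 4 and 2, so s^2 - 6s + 8 = (s - 4)(s - 2).
Hence p(s) = (s - 4) (s - 2), with roots 2, 4.
At least one eigenvalue has non-negative real part, so the system is not asymptotically stable.

2, 4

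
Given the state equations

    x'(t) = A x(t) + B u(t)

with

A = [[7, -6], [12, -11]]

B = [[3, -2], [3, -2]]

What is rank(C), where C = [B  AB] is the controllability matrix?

AB = [[3, -2], [3, -2]]
Controllability matrix C = [B  AB] = [[3, -2, 3, -2], [3, -2, 3, -2]]
Every column of C is a scalar multiple of column 1 = [3, 3] (multipliers 1, -2/3, 1, -2/3), so the columns span a one-dimensional space.
C ≠ 0, hence rank(C) = 1.
rank(C) = 1 < n = 2, so the pair (A, B) is not completely controllable.

1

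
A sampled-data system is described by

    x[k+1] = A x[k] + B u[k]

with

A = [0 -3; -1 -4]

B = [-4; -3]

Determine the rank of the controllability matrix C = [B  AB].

AB = [[9], [16]]
Controllability matrix C = [B  AB] = [[-4, 9], [-3, 16]]
det(C) = (-4)·16 - 9·(-3) = -64 - (-27) = -37 ≠ 0, so rank(C) = 2.
rank(C) = 2 = n, so the pair (A, B) is completely controllable.

2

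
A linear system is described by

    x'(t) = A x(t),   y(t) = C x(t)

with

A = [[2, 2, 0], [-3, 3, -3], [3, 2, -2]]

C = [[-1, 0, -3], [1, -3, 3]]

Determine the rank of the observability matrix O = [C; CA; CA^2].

CA = [[-11, -8, 6], [20, -1, 3]]
CA^2 = [[20, -34, 12], [52, 43, -3]]
Observability matrix O = [C; CA; CA^2] = [[-1, 0, -3], [1, -3, 3], [-11, -8, 6], [20, -1, 3], [20, -34, 12], [52, 43, -3]]
Take the 3×3 submatrix of O formed by rows 1, 2, 3: [[-1, 0, -3], [1, -3, 3], [-11, -8, 6]]. Its determinant is (-1)·((-3)·6 - 3·(-8)) - 0·(1·6 - 3·(-11)) + (-3)·(1·(-8) - (-3)·(-11)) = (-1)·6 - 0·39 + (-3)·(-41) = 117 ≠ 0.
So rank(O) ≥ 3; since O has 3 columns, rank(O) = 3.
rank(O) = 3 = n, so the pair (A, C) is completely observable.

3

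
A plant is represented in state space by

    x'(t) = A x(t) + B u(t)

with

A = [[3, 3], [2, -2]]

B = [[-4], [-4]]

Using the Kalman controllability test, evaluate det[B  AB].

AB = [[-24], [0]]
Controllability matrix C = [B  AB] = [[-4, -24], [-4, 0]]
det(C) = (-4)·0 - (-24)·(-4) = 0 - 96 = -96
Since det(C) ≠ 0, rank(C) = 2 and the system is completely controllable.

-96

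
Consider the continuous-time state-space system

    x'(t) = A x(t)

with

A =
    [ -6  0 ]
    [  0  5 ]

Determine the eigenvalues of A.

det(sI - A) = s^2 - (tr A)s + det A, with tr A = (-6) + 5 = -1 and det A = (-6)·5 - 0·0 = -30 - 0 = -30.
So p(s) = det(sI - A) = s^2 + s - 30.
Factor s^2 + s - 30: two numbers with sum -1 and product -30 are 5 and -6, so s^2 + s - 30 = (s - 5)(s + 6).
Hence p(s) = (s - 5) (s + 6), with roots -6, 5.
At least one eigenvalue has non-negative real part, so the system is not asymptotically stable.

-6, 5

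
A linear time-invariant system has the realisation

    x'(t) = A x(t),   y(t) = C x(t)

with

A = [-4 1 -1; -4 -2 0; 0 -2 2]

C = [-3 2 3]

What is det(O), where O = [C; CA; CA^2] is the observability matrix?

2954

CA = [[4, -13, 9]]
CA^2 = [[36, 12, 14]]
Observability matrix O = [C; CA; CA^2] = [[-3, 2, 3], [4, -13, 9], [36, 12, 14]]
Expanding along the first row, det(O) = (-3)·((-13)·14 - 9·12) - 2·(4·14 - 9·36) + 3·(4·12 - (-13)·36) = (-3)·(-290) - 2·(-268) + 3·516 = 2954
Since det(O) ≠ 0, rank(O) = 3 and the system is completely observable.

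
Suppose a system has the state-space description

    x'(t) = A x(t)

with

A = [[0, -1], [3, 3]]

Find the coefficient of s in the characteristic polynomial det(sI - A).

For a 2×2 matrix, det(sI - A) = s^2 - (tr A)s + det A.
tr A = 3, det A = 3.
So p(s) = s^2 - 3s + 3.
The coefficient of s is -3.

-3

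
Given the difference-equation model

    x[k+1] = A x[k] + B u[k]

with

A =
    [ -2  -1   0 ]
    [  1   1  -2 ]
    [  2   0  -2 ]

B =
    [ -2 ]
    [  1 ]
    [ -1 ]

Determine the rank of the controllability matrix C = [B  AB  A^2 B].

AB = [[3], [1], [-2]]
A^2B = [[-7], [8], [10]]
Controllability matrix C = [B  AB  A^2B] = [[-2, 3, -7], [1, 1, 8], [-1, -2, 10]]
det(C) = (-2)·(1·10 - 8·(-2)) - 3·(1·10 - 8·(-1)) + (-7)·(1·(-2) - 1·(-1)) = (-2)·26 - 3·18 + (-7)·(-1) = -99 ≠ 0, so rank(C) = 3.
rank(C) = 3 = n, so the pair (A, B) is completely controllable.

3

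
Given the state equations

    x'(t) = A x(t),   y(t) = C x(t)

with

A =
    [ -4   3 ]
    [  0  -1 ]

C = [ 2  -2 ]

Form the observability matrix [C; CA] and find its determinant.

0

CA = [[-8, 8]]
Observability matrix O = [C; CA] = [[2, -2], [-8, 8]]
det(O) = 2·8 - (-2)·(-8) = 16 - 16 = 0
Since det(O) = 0, rank(O) < 2 and the system is not completely observable.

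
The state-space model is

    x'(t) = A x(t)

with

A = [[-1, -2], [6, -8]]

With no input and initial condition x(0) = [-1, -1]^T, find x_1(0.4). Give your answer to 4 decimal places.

-0.2685

det(sI - A) = s^2 - (tr A)s + det A, with tr A = (-1) + (-8) = -9 and det A = (-1)·(-8) - (-2)·6 = 8 - (-12) = 20.
So p(s) = det(sI - A) = s^2 + 9s + 20.
Factor s^2 + 9s + 20: two numbers with sum -9 and product 20 are -4 and -5, so s^2 + 9s + 20 = (s + 4)(s + 5).
Hence p(s) = (s + 4) (s + 5), with roots -5, -4.
The eigenvalues -5, -4 are distinct and real, so A is diagonalisable and x(t) = e^{At} x(0) = V diag(e^{λ_i t}) V^{-1} x(0), where the columns of V are the eigenvectors.
λ = -5: A - (-5)I = [[4, -2], [6, -3]]. Row 1 gives 4·v1 + (-2)·v2 = 0, so take v_1 = [1, 2]^T.
λ = -4: A - (-4)I = [[3, -2], [6, -4]]. Row 1 gives 3·v1 + (-2)·v2 = 0, so take v_2 = [-2, -3]^T.
V = [v_1 v_2] = [[1, -2], [2, -3]] has det V = 1, so V^{-1} = adj(V)/det V = [[-3, 2], [-2, 1]].
Modal coordinates z(0) = V^{-1} x(0): (-3)·(-1) + 2·(-1) = 1; (-2)·(-1) + 1·(-1) = 1; so z(0) = [1, 1]^T.
x_1(t) = Σ_i (v_i)_1 · z_i(0) · e^{λ_i t} (row 1 of V times the modal terms).
x_1(0.4) = 1·1·e^{-5·0.4} + (-2)·1·e^{-4·0.4} = 1·0.135335 + (-2)·0.201897 = -0.2685.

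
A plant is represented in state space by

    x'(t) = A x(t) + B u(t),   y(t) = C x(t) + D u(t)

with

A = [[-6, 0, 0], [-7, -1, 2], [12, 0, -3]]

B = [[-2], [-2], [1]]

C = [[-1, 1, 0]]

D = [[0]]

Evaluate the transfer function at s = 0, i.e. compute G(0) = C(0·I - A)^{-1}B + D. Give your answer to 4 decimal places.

-1.3333

G(0) = C(-A)^{-1}B + D = -C A^{-1} B + D.
det A = -18, so A^{-1} = (1/-18)·adj(A) = [[-1/6, 0, 0], [-1/6, -1, -2/3], [-2/3, 0, -1/3]]
A^{-1} B = [1/3, 5/3, 1]^T
C A^{-1} B = 4/3
G(0) = D - C A^{-1} B = 0 - (4/3) = -4/3 ≈ -1.3333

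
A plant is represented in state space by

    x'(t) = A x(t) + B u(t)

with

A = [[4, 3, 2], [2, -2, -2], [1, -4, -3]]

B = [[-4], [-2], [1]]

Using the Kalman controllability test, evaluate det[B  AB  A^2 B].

80

AB = [[-20], [-6], [1]]
A^2B = [[-96], [-30], [1]]
Controllability matrix C = [B  AB  A^2B] = [[-4, -20, -96], [-2, -6, -30], [1, 1, 1]]
Expanding along the first row, det(C) = (-4)·((-6)·1 - (-30)·1) - (-20)·((-2)·1 - (-30)·1) + (-96)·((-2)·1 - (-6)·1) = (-4)·24 - (-20)·28 + (-96)·4 = 80
Since det(C) ≠ 0, rank(C) = 3 and the system is completely controllable.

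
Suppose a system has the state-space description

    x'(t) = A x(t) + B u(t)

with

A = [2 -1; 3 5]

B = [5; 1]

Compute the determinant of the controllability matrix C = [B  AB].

AB = [[9], [20]]
Controllability matrix C = [B  AB] = [[5, 9], [1, 20]]
det(C) = 5·20 - 9·1 = 100 - 9 = 91
Since det(C) ≠ 0, rank(C) = 2 and the system is completely controllable.

91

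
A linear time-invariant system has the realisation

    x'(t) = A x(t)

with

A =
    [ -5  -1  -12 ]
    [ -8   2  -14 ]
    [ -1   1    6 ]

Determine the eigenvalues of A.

-6, 4, 5

det(sI - A) = s^3 - (tr A)s^2 + (M11 + M22 + M33)s - det A, where Mii is the 2×2 principal minor of A obtained by deleting row i and column i.
tr A = (-5) + 2 + 6 = 3; M11 = 2·6 - (-14)·1 = 12 - (-14) = 26; M22 = (-5)·6 - (-12)·(-1) = -30 - 12 = -42; M33 = (-5)·2 - (-1)·(-8) = -10 - 8 = -18; sum of minors = -34.
det A = (-5)·(2·6 - (-14)·1) - (-1)·((-8)·6 - (-14)·(-1)) + (-12)·((-8)·1 - 2·(-1)) = (-5)·26 - (-1)·(-62) + (-12)·(-6) = -120.
So p(s) = det(sI - A) = s^3 - 3s^2 - 34s + 120.
Rational-root test: any integer root divides 120. Testing small divisors, s = 4 works: p(4) = 64 + (-48) + (-136) + 120 = 0, so (s - 4) is a factor.
Dividing, p(s) = (s - 4)(s^2 + s - 30).
Factor s^2 + s - 30: two numbers with sum -1 and product -30 are 5 and -6, so s^2 + s - 30 = (s - 5)(s + 6).
Hence p(s) = (s - 5) (s - 4) (s + 6), with roots -6, 4, 5.
At least one eigenvalue has non-negative real part, so the system is not asymptotically stable.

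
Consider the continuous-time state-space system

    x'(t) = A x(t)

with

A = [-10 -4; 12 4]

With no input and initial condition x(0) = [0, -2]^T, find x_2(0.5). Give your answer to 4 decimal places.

det(sI - A) = s^2 - (tr A)s + det A, with tr A = (-10) + 4 = -6 and det A = (-10)·4 - (-4)·12 = -40 - (-48) = 8.
So p(s) = det(sI - A) = s^2 + 6s + 8.
Factor s^2 + 6s + 8: two numbers with sum -6 and product 8 are -2 and -4, so s^2 + 6s + 8 = (s + 2)(s + 4).
Hence p(s) = (s + 2) (s + 4), with roots -4, -2.
The eigenvalues -4, -2 are distinct and real, so A is diagonalisable and x(t) = e^{At} x(0) = V diag(e^{λ_i t}) V^{-1} x(0), where the columns of V are the eigenvectors.
λ = -4: A - (-4)I = [[-6, -4], [12, 8]]. Row 1 gives (-6)·v1 + (-4)·v2 = 0, so take v_1 = [2, -3]^T.
λ = -2: A - (-2)I = [[-8, -4], [12, 6]]. Row 1 gives (-8)·v1 + (-4)·v2 = 0, so take v_2 = [-1, 2]^T.
V = [v_1 v_2] = [[2, -1], [-3, 2]] has det V = 1, so V^{-1} = adj(V)/det V = [[2, 1], [3, 2]].
Modal coordinates z(0) = V^{-1} x(0): 2·0 + 1·(-2) = -2; 3·0 + 2·(-2) = -4; so z(0) = [-2, -4]^T.
x_2(t) = Σ_i (v_i)_2 · z_i(0) · e^{λ_i t} (row 2 of V times the modal terms).
x_2(0.5) = (-3)·(-2)·e^{-4·0.5} + 2·(-4)·e^{-2·0.5} = 6·0.135335 + (-8)·0.367879 = -2.1310.

-2.1310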